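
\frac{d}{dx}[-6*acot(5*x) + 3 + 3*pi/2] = 30/(25*x^2 + 1)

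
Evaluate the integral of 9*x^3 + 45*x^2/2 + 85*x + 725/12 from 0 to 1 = 338/3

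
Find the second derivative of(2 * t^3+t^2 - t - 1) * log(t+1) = (12*t^3*log(t + 1) + 10*t^3 + 26*t^2*log(t + 1) + 15*t^2 + 16*t*log(t + 1) + 3*t + 2*log(t + 1) - 1)/(t^2 + 2*t + 1)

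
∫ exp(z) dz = exp(z) + C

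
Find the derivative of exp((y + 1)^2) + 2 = 2*y*exp(y^2 + 2*y + 1) + 2*exp(y^2 + 2*y + 1)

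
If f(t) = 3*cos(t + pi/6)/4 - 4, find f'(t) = -3*sin(t + pi/6)/4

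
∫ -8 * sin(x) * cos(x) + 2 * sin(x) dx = 2*(2*cos(x) - 1)*cos(x) + C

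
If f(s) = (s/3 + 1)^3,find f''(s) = 2*s/9 + 2/3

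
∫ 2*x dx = x^2 + C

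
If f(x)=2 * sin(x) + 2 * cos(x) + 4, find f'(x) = -2*sin(x) + 2*cos(x)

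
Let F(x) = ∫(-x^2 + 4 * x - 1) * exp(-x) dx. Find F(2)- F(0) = 1 - exp(-2)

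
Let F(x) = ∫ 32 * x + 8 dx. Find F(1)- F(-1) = 16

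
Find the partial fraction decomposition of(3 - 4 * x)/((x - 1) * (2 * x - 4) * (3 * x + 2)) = 51/(80*(3*x + 2)) + 1/(10*(x - 1)) - 5/(16*(x - 2))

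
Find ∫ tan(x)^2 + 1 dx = tan(x) + C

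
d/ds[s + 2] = 1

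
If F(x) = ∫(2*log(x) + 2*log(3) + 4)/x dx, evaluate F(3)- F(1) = -(log(3) + 2)^2 + (2 + log(9))^2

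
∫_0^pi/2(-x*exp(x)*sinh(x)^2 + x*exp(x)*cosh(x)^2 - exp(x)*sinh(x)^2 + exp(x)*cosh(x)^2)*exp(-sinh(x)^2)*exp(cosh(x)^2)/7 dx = -5*E + E*(pi*exp(pi/2)/14 + 5)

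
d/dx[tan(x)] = cos(x)^(-2)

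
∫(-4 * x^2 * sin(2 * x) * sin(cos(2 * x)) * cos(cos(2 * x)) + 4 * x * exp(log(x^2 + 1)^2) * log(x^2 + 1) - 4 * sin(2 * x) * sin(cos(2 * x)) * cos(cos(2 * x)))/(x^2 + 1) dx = exp(log(x^2 + 1)^2) + sin(cos(2*x))^2 + C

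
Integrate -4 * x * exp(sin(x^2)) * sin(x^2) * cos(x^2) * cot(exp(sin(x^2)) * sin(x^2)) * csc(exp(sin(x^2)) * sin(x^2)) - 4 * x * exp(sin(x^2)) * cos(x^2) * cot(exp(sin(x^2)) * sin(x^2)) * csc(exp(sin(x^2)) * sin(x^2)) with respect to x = 2*csc(exp(sin(x^2))*sin(x^2)) + C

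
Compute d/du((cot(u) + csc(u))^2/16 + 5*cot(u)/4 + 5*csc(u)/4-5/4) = -(10*cos(u) + 10 + cos(u)^2/sin(u) + 2*cos(u)/sin(u) + 1/sin(u))/(8*sin(u)^2)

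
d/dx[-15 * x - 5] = -15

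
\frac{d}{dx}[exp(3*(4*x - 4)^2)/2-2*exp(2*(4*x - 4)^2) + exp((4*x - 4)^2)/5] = 32*x*exp(16*x^2 - 32*x + 16)/5 - 128*x*exp(32*x^2 - 64*x + 32) + 48*x*exp(48*x^2 - 96*x + 48) - 32*exp(16*x^2 - 32*x + 16)/5 + 128*exp(32*x^2 - 64*x + 32) - 48*exp(48*x^2 - 96*x + 48)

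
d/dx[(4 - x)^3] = -3*x^2 + 24*x - 48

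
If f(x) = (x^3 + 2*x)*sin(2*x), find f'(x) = 2*x^3*cos(2*x) + 3*x^2*sin(2*x) + 4*x*cos(2*x) + 2*sin(2*x)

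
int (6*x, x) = 3*x^2 + C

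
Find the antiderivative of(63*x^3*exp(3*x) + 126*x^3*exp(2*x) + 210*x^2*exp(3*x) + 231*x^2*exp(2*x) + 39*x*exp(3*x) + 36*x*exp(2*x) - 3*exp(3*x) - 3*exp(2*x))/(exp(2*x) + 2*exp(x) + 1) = 3*x*(21*x^2 + 7*x - 1)*exp(2*x)/(exp(x) + 1) + C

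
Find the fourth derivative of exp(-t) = exp(-t)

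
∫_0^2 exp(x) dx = -1 + exp(2)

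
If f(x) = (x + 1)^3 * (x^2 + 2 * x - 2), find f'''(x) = 60*x^2 + 120*x + 42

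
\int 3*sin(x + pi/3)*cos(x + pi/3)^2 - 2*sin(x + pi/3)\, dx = (2 - cos(x + pi/3)^2)*cos(x + pi/3) + C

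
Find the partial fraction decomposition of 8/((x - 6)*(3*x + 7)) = -24/(25*(3*x + 7)) + 8/(25*(x - 6))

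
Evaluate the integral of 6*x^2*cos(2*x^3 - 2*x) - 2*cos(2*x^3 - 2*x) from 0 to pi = sin(2*pi^3)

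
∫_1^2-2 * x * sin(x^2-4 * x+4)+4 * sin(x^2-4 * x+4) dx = 1 - cos(1)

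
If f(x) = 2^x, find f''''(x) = 2^x*log(2)^4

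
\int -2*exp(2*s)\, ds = -exp(2*s) + C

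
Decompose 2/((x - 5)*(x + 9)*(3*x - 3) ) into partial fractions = 1/(210*(x + 9)) - 1/(60*(x - 1)) + 1/(84*(x - 5))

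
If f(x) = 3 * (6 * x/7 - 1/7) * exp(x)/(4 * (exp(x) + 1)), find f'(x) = (18*x*exp(x) + 18*exp(2*x) + 15*exp(x))/(28*exp(2*x) + 56*exp(x) + 28)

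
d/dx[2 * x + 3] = 2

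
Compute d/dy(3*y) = 3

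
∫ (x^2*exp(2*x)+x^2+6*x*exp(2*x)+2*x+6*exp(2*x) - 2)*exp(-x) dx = 2*((x + 2)^2 - 2)*sinh(x) + C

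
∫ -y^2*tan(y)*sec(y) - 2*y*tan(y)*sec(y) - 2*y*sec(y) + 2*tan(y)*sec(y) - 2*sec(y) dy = (-y^2 - 2*y + 2)*sec(y) + C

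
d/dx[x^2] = 2*x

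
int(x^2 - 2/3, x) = x^3/3 - 2*x/3 + C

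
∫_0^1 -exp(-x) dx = -1 + exp(-1)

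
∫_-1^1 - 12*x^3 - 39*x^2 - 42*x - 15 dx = -56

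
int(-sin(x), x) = cos(x) + C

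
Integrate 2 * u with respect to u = u^2 + C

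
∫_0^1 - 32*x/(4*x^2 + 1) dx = -4*log(5)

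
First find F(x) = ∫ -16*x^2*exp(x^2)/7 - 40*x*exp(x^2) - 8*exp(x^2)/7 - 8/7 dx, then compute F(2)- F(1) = -156*exp(4)/7 - 8/7 + 148*E/7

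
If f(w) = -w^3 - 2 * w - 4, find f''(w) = -6*w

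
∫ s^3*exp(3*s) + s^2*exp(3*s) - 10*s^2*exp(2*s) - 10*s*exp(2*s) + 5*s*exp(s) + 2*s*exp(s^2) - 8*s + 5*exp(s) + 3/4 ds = s^3*exp(3*s)/3 - 5*s^2*exp(2*s) - 4*s^2 + 5*s*exp(s) + 3*s/4 + exp(s^2) + C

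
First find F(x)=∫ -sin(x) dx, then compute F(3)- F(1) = cos(3) - cos(1)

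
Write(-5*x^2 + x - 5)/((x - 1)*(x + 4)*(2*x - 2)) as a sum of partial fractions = -89/(50*(x + 4)) - 18/(25*(x - 1)) - 9/(10*(x - 1)^2)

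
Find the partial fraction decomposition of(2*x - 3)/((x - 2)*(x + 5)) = 13/(7*(x + 5)) + 1/(7*(x - 2))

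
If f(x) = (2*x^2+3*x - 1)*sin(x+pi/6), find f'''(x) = -2*x^2*cos(x + pi/6) - 12*x*sin(x + pi/6) - 3*x*cos(x + pi/6) - 9*sin(x + pi/6) + 13*cos(x + pi/6)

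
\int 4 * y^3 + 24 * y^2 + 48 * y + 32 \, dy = y^4 + 8*y^3 + 24*y^2 + 32*y + C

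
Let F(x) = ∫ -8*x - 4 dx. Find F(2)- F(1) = -16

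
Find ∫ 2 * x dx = x^2 + C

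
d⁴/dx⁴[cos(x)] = cos(x)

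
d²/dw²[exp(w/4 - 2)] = exp(w/4 - 2)/16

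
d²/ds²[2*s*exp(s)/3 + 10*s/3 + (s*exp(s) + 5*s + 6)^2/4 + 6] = s^2*exp(2*s) + 5*s^2*exp(s)/2 + 2*s*exp(2*s) + 41*s*exp(s)/3 + exp(2*s)/2 + 37*exp(s)/3 + 25/2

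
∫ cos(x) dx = sin(x) + C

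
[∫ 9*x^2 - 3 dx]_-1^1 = 0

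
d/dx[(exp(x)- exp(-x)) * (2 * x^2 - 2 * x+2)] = (2*x^2*exp(2*x) + 2*x^2 + 2*x*exp(2*x) - 6*x + 4)*exp(-x)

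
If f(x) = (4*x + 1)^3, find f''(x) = 384*x + 96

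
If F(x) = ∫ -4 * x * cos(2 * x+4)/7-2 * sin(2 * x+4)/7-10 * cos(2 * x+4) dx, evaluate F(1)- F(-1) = -37*sin(6)/7 + 33*sin(2)/7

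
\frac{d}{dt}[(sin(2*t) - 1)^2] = 2*sin(4*t) - 4*cos(2*t)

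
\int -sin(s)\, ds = cos(s) + C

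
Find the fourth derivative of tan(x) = 24*tan(x)^5 + 40*tan(x)^3 + 16*tan(x)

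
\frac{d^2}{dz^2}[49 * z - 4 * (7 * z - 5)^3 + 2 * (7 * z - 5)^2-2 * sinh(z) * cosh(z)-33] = -8232*z - 4*sinh(2*z) + 6076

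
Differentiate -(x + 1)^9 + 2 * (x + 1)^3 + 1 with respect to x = -9*x^8 - 72*x^7 - 252*x^6 - 504*x^5 - 630*x^4 - 504*x^3 - 246*x^2 - 60*x - 3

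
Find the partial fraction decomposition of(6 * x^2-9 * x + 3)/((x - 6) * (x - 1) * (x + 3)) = 7/(3*(x + 3)) + 11/(3*(x - 6))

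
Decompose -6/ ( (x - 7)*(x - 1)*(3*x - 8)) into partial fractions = 54/(65*(3*x - 8)) - 1/(5*(x - 1)) - 1/(13*(x - 7))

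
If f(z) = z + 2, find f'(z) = 1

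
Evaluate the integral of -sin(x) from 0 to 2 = -1 + cos(2)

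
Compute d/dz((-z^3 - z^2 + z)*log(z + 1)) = (-3*z^3*log(z + 1) - z^3 - 5*z^2*log(z + 1) - z^2 - z*log(z + 1) + z + log(z + 1))/(z + 1)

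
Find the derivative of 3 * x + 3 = 3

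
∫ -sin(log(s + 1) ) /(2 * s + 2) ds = cos(log(s + 1))/2 + C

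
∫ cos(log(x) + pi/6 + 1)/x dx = sin(log(x) + pi/6 + 1) + C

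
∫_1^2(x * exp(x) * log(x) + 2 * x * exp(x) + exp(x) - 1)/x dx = -2*E + 2 + (-1 + exp(2))*(log(2) + 2)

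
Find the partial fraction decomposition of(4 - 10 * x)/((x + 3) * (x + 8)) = -84/(5*(x + 8)) + 34/(5*(x + 3))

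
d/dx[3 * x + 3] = 3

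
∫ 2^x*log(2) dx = 2^x + C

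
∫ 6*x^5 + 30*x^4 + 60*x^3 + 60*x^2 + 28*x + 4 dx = x^6 + 6*x^5 + 15*x^4 + 20*x^3 + 14*x^2 + 4*x + C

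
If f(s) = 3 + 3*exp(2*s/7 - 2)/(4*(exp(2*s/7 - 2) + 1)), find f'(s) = 3*exp(2*s/7 - 2)/(14*exp(-4)*exp(4*s/7) + 28*exp(-2)*exp(2*s/7) + 14)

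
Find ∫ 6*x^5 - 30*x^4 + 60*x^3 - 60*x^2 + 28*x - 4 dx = x^6 - 6*x^5 + 15*x^4 - 20*x^3 + 14*x^2 - 4*x + C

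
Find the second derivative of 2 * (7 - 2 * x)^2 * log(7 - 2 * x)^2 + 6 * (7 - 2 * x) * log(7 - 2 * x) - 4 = (32*x*log(7 - 2*x)^2 + 96*x*log(7 - 2*x) + 32*x - 112*log(7 - 2*x)^2 - 336*log(7 - 2*x) - 136)/(2*x - 7)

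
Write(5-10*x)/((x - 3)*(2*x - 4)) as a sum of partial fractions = 15/(2*(x - 2)) - 25/(2*(x - 3))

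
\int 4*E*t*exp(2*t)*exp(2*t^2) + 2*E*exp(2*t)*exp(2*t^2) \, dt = exp(2*t^2 + 2*t + 1) + C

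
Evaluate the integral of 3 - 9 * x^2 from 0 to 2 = -18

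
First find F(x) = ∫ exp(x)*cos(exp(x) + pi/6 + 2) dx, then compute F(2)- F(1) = sin(pi/6 + 2 + exp(2)) - sin(pi/6 + 2 + E)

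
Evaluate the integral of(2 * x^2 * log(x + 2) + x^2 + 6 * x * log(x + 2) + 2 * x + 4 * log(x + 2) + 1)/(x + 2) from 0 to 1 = -log(2) + 4*log(3)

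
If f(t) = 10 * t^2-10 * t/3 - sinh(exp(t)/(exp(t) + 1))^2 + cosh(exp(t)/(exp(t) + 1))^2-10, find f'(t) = 20*t - 10/3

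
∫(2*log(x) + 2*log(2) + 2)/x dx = (log(2*x) + 1)^2 + C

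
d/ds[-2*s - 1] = -2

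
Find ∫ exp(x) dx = exp(x) + C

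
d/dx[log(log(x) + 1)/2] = 1/(2*x*log(x) + 2*x)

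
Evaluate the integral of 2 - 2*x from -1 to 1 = 4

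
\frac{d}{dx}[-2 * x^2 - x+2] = -4*x - 1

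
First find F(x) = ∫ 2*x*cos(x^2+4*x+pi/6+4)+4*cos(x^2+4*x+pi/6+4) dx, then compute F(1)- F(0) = sin(pi/6 + 9) - sin(pi/6 + 4)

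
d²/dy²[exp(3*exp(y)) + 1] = 3*exp(y + 3*exp(y)) + 9*exp(2*y + 3*exp(y))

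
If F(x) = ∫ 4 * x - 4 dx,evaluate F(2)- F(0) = 0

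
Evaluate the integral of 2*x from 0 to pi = pi^2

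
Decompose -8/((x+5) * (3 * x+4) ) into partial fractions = -24/(11*(3*x + 4)) + 8/(11*(x + 5))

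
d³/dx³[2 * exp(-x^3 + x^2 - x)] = -54*x^6*exp(-x^3 + x^2 - x) + 108*x^5*exp(-x^3 + x^2 - x) - 126*x^4*exp(-x^3 + x^2 - x) + 196*x^3*exp(-x^3 + x^2 - x) - 150*x^2*exp(-x^3 + x^2 - x) + 72*x*exp(-x^3 + x^2 - x) - 26*exp(-x^3 + x^2 - x)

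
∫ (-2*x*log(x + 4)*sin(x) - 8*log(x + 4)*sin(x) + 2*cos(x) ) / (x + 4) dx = 2*log(x + 4)*cos(x) + C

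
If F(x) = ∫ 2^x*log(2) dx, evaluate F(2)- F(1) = 2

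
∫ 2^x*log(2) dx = 2^x + C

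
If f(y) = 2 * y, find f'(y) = 2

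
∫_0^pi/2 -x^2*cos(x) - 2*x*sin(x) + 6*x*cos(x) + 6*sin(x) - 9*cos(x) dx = -(-3 + pi/2)^2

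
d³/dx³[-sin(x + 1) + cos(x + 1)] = sin(x + 1) + cos(x + 1)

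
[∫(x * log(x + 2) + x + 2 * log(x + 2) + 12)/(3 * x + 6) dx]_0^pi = -4*log(2) + (pi/3 + 4)*log(2 + pi)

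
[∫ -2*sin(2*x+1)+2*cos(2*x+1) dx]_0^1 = cos(3) - sin(1) - cos(1) + sin(3)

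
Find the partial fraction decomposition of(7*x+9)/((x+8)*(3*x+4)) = -1/(20*(3*x + 4)) + 47/(20*(x + 8))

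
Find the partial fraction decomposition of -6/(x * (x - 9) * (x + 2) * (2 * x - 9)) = 16/(351*(2*x - 9)) + 3/(143*(x + 2)) - 2/(297*(x - 9)) - 1/(27*x)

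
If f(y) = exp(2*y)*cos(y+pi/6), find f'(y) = (-sin(y + pi/6) + 2*cos(y + pi/6))*exp(2*y)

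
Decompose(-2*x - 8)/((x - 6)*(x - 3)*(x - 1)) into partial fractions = -1/(x - 1) + 7/(3*(x - 3)) - 4/(3*(x - 6))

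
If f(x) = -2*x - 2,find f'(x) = -2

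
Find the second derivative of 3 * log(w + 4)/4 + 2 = -3/(4*w^2 + 32*w + 64)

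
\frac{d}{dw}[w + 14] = 1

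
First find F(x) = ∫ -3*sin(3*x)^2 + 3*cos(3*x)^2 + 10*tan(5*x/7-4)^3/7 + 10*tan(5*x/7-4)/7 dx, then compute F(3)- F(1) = sin(18)/2 - tan(23/7)^2 - sin(6)/2 + tan(13/7)^2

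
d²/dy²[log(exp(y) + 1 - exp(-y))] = (exp(3*y) - 4*exp(2*y) - exp(y))/(exp(4*y) + 2*exp(3*y) - exp(2*y) - 2*exp(y) + 1)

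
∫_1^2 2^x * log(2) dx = 2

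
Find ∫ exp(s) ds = exp(s) + C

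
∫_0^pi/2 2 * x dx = pi^2/4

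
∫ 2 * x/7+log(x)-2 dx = x*(x + 7*log(x) - 21)/7 + C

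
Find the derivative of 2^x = 2^x*log(2)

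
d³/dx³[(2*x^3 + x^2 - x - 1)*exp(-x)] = (-2*x^3 + 17*x^2 - 29*x + 4)*exp(-x)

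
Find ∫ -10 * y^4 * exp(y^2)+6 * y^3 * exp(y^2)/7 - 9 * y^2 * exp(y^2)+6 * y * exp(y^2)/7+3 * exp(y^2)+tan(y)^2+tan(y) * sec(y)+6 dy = y*(-35*y^2 + 3*y + 21)*exp(y^2)/7 + 5*y + tan(y) + sec(y) + C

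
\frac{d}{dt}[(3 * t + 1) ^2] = 18*t + 6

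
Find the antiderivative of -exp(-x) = exp(-x) + C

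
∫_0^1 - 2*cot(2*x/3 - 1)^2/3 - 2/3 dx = -cot(1/3) + cot(1)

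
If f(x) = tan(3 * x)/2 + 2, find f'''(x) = 81*tan(3*x)^4 + 108*tan(3*x)^2 + 27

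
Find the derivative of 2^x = 2^x*log(2)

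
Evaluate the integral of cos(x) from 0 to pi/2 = 1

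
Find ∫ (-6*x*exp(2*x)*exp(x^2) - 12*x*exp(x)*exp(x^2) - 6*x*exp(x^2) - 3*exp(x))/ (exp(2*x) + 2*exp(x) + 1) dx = 3*(-(exp(x) + 1)*exp(x^2) - exp(x))/(exp(x) + 1) + C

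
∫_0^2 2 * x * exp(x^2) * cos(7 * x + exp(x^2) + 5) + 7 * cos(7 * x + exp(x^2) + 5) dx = sin(19 + exp(4)) - sin(6)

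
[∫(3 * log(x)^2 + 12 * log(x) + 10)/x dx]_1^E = 17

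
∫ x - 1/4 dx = x^2/2 - x/4 + C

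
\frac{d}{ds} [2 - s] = -1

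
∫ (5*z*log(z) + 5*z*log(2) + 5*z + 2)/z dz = (5*z + 2)*log(2*z) + C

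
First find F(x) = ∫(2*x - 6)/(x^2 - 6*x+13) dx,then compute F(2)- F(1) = -log(8) + log(5)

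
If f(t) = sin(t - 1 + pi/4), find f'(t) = cos(t - 1 + pi/4)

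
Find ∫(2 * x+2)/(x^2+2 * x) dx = log(x*(x + 2)) + C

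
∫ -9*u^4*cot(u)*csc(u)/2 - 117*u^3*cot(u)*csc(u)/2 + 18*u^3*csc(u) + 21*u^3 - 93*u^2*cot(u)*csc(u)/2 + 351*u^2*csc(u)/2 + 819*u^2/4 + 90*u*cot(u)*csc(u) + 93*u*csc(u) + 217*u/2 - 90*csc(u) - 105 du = u*(u + 12)*(6*csc(u) + 7)*(3*u^2 + 3*u - 5)/4 + C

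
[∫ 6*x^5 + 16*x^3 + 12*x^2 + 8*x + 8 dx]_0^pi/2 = -4 + (2 + pi + pi^3/8)^2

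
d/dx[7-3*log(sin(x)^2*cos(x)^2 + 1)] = -3*sin(4*x)/(2*((1 - cos(4*x))/8 + 1))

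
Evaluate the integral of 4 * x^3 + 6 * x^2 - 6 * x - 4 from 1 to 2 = 16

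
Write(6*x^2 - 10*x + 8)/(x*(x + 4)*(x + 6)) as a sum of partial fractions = 71/(3*(x + 6)) - 18/(x + 4) + 1/(3*x)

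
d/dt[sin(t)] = cos(t)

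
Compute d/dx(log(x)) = 1/x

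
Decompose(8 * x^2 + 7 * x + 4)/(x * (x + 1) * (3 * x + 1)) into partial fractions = -23/(2*(3*x + 1)) + 5/(2*(x + 1)) + 4/x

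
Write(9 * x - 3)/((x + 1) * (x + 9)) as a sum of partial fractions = 21/(2*(x + 9)) - 3/(2*(x + 1))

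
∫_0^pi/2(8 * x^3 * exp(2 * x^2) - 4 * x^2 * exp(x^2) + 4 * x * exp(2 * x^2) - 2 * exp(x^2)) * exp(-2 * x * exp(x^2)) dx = -pi*exp(-pi*exp(pi^2/4) + pi^2/4)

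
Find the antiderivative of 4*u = 2*u^2 + C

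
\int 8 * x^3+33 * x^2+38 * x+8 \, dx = 2*x^4 + 11*x^3 + 19*x^2 + 8*x + C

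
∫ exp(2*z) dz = exp(2*z)/2 + C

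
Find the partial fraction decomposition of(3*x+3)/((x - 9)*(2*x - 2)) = -3/(8*(x - 1)) + 15/(8*(x - 9))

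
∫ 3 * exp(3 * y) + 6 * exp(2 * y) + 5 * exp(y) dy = (exp(y) + 1)^3 + 2*exp(y) + C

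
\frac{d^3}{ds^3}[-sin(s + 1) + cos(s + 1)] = sin(s + 1) + cos(s + 1)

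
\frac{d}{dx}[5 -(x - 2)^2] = 4 - 2*x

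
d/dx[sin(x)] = cos(x)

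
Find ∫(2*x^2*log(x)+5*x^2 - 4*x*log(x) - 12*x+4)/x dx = (x - 2)^2*(log(x) + 2) + C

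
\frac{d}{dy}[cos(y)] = -sin(y)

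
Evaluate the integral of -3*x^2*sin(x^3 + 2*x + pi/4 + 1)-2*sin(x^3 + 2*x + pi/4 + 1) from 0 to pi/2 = -cos(pi/4 + 1 + pi^3/8) - cos(pi/4 + 1)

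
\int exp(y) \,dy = exp(y) + C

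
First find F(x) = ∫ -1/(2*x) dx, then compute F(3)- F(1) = -log(3)/2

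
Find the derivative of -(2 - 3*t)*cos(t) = -3*t*sin(t) + 2*sin(t) + 3*cos(t)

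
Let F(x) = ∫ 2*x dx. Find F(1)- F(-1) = 0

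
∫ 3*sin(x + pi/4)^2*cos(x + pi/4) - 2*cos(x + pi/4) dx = (sin(2*x) - 3)*sin(x + pi/4)/2 + C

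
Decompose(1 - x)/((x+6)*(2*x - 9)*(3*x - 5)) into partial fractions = 6/(391*(3*x - 5)) - 2/(51*(2*x - 9)) + 1/(69*(x + 6))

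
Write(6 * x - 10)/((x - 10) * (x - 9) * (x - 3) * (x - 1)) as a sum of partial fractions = 1/(36*(x - 1)) + 2/(21*(x - 3)) - 11/(12*(x - 9)) + 50/(63*(x - 10))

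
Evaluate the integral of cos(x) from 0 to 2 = sin(2)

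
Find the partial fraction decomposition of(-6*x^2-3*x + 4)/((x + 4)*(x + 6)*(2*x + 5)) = -104/(21*(2*x + 5)) - 97/(7*(x + 6)) + 40/(3*(x + 4))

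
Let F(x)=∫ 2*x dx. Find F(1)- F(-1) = 0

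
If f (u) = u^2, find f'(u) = 2*u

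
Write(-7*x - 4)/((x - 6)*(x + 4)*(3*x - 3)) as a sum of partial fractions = 4/(25*(x + 4)) + 11/(75*(x - 1)) - 23/(75*(x - 6))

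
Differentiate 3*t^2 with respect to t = 6*t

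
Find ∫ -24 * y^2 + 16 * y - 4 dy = -8*y^3 + 8*y^2 - 4*y + C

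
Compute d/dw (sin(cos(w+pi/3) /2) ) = -sin(w + pi/3)*cos(cos(w + pi/3)/2)/2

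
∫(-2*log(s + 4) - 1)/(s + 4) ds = (-log(s + 4) - 1)*log(s + 4) + C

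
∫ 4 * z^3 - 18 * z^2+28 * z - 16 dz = z^4 - 6*z^3 + 14*z^2 - 16*z + C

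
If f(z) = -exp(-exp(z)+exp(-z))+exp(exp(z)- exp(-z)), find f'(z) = (exp(2*z) + exp(2*exp(z) - 2*exp(-z)) + exp(2*z + 2*exp(z) - 2*exp(-z)) + 1)*exp(-z - exp(z) + exp(-z))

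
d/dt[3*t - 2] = 3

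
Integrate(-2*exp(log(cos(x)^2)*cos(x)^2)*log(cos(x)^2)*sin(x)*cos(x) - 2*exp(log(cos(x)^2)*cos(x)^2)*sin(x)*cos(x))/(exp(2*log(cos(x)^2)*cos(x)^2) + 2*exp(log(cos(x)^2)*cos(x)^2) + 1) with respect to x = cos(x)^2/(exp(2*log(cos(x))*sin(x)^2) + cos(x)^2) + C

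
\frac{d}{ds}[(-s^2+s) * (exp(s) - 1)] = -s^2*exp(s) - s*exp(s) + 2*s + exp(s) - 1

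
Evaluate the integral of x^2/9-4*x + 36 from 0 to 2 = 1736/27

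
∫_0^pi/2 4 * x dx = pi^2/2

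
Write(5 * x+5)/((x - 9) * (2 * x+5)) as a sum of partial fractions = 15/(23*(2*x + 5)) + 50/(23*(x - 9))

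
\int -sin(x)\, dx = cos(x) + C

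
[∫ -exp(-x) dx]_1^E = -exp(-1) + exp(-E)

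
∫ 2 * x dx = x^2 + C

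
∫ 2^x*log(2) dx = 2^x + C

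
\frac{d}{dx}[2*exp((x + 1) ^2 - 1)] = 4*x*exp(x^2 + 2*x) + 4*exp(x^2 + 2*x)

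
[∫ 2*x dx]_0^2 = 4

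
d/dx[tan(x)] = cos(x)^(-2)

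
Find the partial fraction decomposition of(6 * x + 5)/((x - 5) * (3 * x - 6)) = -17/(9*(x - 2)) + 35/(9*(x - 5))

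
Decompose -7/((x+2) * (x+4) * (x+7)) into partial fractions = -7/(15*(x + 7)) + 7/(6*(x + 4)) - 7/(10*(x + 2))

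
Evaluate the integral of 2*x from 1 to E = -1 + exp(2)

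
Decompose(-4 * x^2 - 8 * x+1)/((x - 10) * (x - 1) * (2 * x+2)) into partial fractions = 5/(44*(x + 1)) + 11/(36*(x - 1)) - 479/(198*(x - 10))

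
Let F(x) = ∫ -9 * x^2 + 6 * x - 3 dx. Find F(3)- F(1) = -60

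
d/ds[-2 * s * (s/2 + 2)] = -2*s - 4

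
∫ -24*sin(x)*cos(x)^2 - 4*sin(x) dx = 4*(cos(2*x) + 2)*cos(x) + C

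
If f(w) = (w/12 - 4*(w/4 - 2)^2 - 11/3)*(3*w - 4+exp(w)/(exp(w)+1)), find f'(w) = (-27*w^2*exp(2*w) - 57*w^2*exp(w) - 27*w^2 + 312*w*exp(2*w) + 679*w*exp(w) + 318*w - 855*exp(2*w) - 1995*exp(w) - 904)/(12*exp(2*w) + 24*exp(w) + 12)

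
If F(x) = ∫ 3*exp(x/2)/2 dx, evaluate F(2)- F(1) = -3*exp(1/2) + 3*E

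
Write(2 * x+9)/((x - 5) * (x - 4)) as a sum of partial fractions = -17/(x - 4) + 19/(x - 5)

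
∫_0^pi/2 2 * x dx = pi^2/4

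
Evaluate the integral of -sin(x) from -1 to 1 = 0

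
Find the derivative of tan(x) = cos(x)^(-2)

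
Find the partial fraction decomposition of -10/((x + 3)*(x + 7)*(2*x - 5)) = -40/(209*(2*x - 5)) - 5/(38*(x + 7)) + 5/(22*(x + 3))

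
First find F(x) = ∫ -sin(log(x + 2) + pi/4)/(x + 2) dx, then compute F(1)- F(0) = cos(pi/4 + log(3)) - cos(log(2) + pi/4)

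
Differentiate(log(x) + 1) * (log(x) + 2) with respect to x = (2*log(x) + 3)/x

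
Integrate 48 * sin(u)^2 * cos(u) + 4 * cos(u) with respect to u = 16*sin(u)^3 + 4*sin(u) + C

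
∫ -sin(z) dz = cos(z) + C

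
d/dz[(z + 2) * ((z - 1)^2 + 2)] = 3*z^2 - 1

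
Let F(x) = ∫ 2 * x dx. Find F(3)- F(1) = 8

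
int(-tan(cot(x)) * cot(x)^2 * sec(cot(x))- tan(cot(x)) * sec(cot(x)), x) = sec(cot(x)) + C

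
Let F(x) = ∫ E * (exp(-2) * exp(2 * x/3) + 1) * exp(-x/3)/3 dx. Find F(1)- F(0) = -exp(2/3) - exp(-1) + exp(-2/3) + E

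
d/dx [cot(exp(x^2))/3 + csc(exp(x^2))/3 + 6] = -2*x*(cos(exp(x^2)) + 1)*exp(x^2)/(3*sin(exp(x^2))^2)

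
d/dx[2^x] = 2^x*log(2)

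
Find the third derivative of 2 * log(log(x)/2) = (4*log(x)^2 + 6*log(x) + 4)/(x^3*log(x)^3)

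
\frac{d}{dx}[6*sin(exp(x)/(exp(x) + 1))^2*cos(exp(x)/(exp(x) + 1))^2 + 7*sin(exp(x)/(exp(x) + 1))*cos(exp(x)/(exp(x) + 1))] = (3*sin(4*exp(x)/(exp(x) + 1)) + 7*cos(2*exp(x)/(exp(x) + 1)))*exp(x)/(exp(2*x) + 2*exp(x) + 1)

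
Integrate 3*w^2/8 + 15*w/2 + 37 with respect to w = w^3/8 + 15*w^2/4 + 37*w + C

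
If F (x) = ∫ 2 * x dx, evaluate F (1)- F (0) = 1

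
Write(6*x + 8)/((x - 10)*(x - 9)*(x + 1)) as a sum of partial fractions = 1/(55*(x + 1)) - 31/(5*(x - 9)) + 68/(11*(x - 10))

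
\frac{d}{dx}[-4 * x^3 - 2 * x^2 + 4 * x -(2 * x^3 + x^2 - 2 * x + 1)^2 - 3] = -24*x^5 - 20*x^4 + 28*x^3 - 12*x^2 - 16*x + 8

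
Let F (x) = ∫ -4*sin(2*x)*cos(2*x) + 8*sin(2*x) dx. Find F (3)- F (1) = -(-2 + cos(2))^2 + (-2 + cos(6))^2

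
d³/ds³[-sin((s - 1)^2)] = 8*s^3*cos(s^2 - 2*s + 1) - 24*s^2*cos(s^2 - 2*s + 1) + 12*s*sin(s^2 - 2*s + 1) + 24*s*cos(s^2 - 2*s + 1) - 12*sin(s^2 - 2*s + 1) - 8*cos(s^2 - 2*s + 1)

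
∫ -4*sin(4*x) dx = cos(4*x) + C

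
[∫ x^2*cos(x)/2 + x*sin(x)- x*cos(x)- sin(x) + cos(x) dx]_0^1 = sin(1)/2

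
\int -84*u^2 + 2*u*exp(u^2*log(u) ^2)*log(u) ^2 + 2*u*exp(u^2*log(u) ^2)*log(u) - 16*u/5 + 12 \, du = -28*u^3 - 8*u^2/5 + 12*u + exp(u^2*log(u)^2) + C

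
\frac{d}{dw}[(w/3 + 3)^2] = 2*w/9 + 2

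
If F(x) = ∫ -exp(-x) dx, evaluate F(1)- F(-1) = -E + exp(-1)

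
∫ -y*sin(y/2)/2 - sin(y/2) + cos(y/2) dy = (y + 2)*cos(y/2) + C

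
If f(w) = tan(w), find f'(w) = cos(w)^(-2)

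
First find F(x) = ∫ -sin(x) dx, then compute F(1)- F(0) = -1 + cos(1)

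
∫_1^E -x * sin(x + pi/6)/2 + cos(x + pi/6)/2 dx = E*cos(pi/6 + E)/2 - cos(pi/6 + 1)/2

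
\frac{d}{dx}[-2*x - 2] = -2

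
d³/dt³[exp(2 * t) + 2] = 8*exp(2*t)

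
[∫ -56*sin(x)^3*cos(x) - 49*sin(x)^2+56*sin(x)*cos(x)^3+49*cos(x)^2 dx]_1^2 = -49*sin(2)/2 + 49*sin(4)/2 + 7*cos(4)/2 - 7*cos(8)/2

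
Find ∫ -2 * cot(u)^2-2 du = 2*cot(u) + C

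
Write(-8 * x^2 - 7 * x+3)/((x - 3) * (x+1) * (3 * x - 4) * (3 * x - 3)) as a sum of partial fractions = 37/(7*(3*x - 4)) - 1/(84*(x + 1)) - 1/(x - 1) - 3/(4*(x - 3))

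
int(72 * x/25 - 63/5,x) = 36*x^2/25 - 63*x/5 + C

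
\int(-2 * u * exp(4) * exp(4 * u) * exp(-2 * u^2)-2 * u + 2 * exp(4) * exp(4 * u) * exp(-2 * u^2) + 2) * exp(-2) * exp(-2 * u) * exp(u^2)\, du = 2*sinh(-u^2 + 2*u + 2) + C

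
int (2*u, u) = u^2 + C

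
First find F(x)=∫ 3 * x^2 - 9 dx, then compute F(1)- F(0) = -8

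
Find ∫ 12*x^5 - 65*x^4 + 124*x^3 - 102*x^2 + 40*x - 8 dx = 2*x^6 - 13*x^5 + 31*x^4 - 34*x^3 + 20*x^2 - 8*x + C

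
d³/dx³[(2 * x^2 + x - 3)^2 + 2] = 96*x + 24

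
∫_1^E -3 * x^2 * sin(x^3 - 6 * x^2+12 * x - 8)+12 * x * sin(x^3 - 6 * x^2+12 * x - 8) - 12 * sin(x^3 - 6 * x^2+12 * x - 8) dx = -cos(1) + cos((-2 + E)^3)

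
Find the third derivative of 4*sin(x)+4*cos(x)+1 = 4*sin(x) - 4*cos(x)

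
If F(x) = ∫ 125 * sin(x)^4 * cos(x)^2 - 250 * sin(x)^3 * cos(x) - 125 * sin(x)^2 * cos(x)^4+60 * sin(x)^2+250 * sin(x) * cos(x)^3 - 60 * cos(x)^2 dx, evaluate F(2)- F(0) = 5*(-6 + 25*sin(4)/4 - 25*sin(4)^2/24)*sin(4)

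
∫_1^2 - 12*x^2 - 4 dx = -32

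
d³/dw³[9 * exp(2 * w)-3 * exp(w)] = 72*exp(2*w) - 3*exp(w)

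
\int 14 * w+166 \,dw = 7*w^2 + 166*w + C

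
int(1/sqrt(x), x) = 2*sqrt(x) + C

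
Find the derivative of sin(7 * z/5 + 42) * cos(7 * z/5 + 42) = 7*cos(14*z/5 + 84)/5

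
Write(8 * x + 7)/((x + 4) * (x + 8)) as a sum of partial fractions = 57/(4*(x + 8)) - 25/(4*(x + 4))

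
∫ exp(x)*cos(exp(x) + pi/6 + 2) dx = sin(exp(x) + pi/6 + 2) + C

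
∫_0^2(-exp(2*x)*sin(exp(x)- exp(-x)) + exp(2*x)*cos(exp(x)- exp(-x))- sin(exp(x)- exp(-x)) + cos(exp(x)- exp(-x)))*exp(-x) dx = -1 + cos(-exp(2) + exp(-2)) - sin(-exp(2) + exp(-2))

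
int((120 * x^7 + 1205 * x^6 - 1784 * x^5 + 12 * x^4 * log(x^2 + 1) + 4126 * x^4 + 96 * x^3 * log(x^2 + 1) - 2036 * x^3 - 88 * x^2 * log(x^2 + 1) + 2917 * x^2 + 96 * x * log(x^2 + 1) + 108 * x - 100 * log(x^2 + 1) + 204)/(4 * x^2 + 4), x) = (x + 14)*(x^2 - 2*x + 3)*(20*x^3 + x^2 + 12*x + 4*log(x^2 + 1) + 12)/4 + C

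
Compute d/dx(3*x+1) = 3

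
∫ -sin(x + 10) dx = cos(x + 10) + C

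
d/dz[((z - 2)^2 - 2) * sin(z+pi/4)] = z^2*cos(z + pi/4) + 2*z*sin(z + pi/4) - 4*z*cos(z + pi/4) - 4*sin(z + pi/4) + 2*cos(z + pi/4)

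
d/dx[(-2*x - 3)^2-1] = 8*x + 12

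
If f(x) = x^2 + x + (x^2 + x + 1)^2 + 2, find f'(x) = 4*x^3 + 6*x^2 + 8*x + 3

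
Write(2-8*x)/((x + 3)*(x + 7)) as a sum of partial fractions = -29/(2*(x + 7)) + 13/(2*(x + 3))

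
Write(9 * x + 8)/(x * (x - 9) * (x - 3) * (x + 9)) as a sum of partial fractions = 73/(1944*(x + 9)) - 35/(216*(x - 3)) + 89/(972*(x - 9)) + 8/(243*x)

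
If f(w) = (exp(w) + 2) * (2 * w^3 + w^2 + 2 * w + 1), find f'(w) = 2*w^3*exp(w) + 7*w^2*exp(w) + 12*w^2 + 4*w*exp(w) + 4*w + 3*exp(w) + 4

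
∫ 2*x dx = x^2 + C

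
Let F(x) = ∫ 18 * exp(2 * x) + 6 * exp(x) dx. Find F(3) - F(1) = -(1 + 3*E)^2 + (1 + 3*exp(3))^2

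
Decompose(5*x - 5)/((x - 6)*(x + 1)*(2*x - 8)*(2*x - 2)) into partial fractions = 1/(28*(x + 1)) - 1/(8*(x - 4)) + 5/(56*(x - 6))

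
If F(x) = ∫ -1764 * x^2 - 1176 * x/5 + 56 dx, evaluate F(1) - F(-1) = -1064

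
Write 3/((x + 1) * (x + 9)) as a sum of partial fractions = -3/(8*(x + 9)) + 3/(8*(x + 1))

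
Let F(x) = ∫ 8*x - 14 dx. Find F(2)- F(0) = -12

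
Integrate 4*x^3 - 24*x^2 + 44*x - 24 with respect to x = x^4 - 8*x^3 + 22*x^2 - 24*x + C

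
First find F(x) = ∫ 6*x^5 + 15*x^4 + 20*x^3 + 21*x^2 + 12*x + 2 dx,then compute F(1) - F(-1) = 24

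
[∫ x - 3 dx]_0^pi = -9/2 + (-3 + pi)^2/2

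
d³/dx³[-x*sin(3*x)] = 27*x*cos(3*x) + 27*sin(3*x)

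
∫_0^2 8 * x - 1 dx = 14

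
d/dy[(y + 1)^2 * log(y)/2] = (2*y^2*log(y) + y^2 + 2*y*log(y) + 2*y + 1)/(2*y)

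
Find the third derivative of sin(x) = -cos(x)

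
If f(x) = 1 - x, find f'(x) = -1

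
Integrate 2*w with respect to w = w^2 + C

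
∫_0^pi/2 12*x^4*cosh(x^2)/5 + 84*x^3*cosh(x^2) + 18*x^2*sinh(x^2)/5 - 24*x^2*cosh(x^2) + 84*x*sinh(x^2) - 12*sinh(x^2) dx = 6*(-pi + pi^3/40 + 7*pi^2/4)*sinh(pi^2/4)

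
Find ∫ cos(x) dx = sin(x) + C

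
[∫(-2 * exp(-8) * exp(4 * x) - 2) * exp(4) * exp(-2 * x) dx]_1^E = -exp(2) - exp(-4 + 2*E) + exp(-2) + exp(4 - 2*E)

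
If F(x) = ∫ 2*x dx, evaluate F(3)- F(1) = 8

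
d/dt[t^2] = 2*t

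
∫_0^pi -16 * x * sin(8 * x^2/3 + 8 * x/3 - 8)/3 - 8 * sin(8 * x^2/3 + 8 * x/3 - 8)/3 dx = -sin(-8 + pi/6 + 8*pi^2/3) - cos(8)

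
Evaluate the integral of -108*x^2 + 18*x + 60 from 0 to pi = -36*pi^3 + 9*pi^2 + 60*pi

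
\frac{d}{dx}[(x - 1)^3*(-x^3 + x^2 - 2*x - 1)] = -6*x^5 + 20*x^4 - 32*x^3 + 27*x^2 - 8*x - 1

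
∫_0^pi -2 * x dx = -pi^2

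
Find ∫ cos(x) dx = sin(x) + C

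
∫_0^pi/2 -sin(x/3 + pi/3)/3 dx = -1/2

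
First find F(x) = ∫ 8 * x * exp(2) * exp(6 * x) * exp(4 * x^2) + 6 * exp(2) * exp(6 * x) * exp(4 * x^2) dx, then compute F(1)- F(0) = -exp(2) + exp(12)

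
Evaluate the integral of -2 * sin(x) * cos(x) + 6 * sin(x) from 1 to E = -(-3 + cos(1))^2 + (-3 + cos(E))^2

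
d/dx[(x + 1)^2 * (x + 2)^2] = 4*x^3 + 18*x^2 + 26*x + 12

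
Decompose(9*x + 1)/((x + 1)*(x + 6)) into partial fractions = 53/(5*(x + 6)) - 8/(5*(x + 1))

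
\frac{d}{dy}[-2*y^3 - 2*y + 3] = -6*y^2 - 2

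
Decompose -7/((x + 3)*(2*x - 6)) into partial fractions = 7/(12*(x + 3)) - 7/(12*(x - 3))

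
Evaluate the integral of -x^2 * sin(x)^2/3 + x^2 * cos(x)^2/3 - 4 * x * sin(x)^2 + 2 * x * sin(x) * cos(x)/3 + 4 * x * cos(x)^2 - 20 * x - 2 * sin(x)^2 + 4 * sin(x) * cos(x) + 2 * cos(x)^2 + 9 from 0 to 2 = -22 + 17*sin(4)/3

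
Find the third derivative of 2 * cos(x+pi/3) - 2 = 2*sin(x + pi/3)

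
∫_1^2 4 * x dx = 6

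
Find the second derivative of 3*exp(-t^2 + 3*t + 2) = 12*t^2*exp(-t^2 + 3*t + 2) - 36*t*exp(-t^2 + 3*t + 2) + 21*exp(-t^2 + 3*t + 2)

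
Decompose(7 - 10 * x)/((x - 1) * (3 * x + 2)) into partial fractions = -41/(5*(3*x + 2)) - 3/(5*(x - 1))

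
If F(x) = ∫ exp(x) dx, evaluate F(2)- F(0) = -1 + exp(2)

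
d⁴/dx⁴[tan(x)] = 24*tan(x)^5 + 40*tan(x)^3 + 16*tan(x)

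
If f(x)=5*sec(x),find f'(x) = 5*tan(x)*sec(x)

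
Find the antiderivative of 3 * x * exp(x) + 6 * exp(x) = 3*(x + 1)*exp(x) + C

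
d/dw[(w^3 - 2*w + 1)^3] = 9*w^8 - 42*w^6 + 18*w^5 + 60*w^4 - 48*w^3 - 15*w^2 + 24*w - 6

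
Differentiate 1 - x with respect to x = -1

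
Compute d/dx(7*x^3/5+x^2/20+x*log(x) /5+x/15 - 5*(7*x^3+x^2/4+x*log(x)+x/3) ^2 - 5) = -1470*x^5 - 175*x^4/2 - 280*x^3*log(x) - 1975*x^3/12 - 15*x^2*log(x)/2 - 4*x^2/5 - 10*x*log(x)^2 - 50*x*log(x)/3 - 391*x/90 + log(x)/5 + 4/15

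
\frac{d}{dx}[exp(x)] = exp(x)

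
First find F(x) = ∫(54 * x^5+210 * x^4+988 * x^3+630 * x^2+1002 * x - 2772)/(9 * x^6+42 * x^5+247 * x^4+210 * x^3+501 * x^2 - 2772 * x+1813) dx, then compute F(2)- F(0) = -log(37) + log(5825/49)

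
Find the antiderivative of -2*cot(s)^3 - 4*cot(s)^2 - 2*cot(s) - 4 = (cot(s) + 2)^2 + C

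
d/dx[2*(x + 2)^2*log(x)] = (4*x^2*log(x) + 2*x^2 + 8*x*log(x) + 8*x + 8)/x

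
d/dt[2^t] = 2^t*log(2)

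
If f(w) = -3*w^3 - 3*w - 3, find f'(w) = -9*w^2 - 3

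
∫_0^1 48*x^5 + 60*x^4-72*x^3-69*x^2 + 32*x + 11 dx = 6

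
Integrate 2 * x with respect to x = x^2 + C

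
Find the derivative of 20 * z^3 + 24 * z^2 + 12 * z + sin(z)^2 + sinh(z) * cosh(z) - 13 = 60*z^2 + 48*z + sin(2*z) + cosh(2*z) + 12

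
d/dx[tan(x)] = cos(x)^(-2)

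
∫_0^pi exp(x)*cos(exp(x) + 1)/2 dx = -sin(2)/2 + sin(1 + exp(pi))/2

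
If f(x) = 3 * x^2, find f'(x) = 6*x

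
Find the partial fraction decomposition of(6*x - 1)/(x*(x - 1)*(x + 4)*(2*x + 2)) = 5/(24*(x + 4)) - 7/(12*(x + 1)) + 1/(4*(x - 1)) + 1/(8*x)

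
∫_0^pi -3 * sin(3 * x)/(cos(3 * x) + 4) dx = -log(5) + log(3)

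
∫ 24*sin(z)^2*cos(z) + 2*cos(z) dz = 8*sin(z)^3 + 2*sin(z) + C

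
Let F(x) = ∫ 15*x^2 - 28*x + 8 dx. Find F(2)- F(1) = 1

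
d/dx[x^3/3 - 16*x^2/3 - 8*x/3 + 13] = x^2 - 32*x/3 - 8/3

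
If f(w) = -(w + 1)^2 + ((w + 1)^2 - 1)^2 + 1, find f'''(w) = 24*w + 24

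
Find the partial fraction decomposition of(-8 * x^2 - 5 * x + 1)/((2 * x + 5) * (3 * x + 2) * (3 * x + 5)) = 116/(45*(3*x + 5)) + 7/(99*(3*x + 2)) - 146/(55*(2*x + 5))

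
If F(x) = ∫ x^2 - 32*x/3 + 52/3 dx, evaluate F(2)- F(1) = 11/3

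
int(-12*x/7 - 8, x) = -6*x^2/7 - 8*x + C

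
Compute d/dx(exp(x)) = exp(x)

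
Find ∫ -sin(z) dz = cos(z) + C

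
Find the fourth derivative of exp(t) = exp(t)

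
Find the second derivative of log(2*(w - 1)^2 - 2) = (-2*w^2 + 4*w - 4)/(w^4 - 4*w^3 + 4*w^2)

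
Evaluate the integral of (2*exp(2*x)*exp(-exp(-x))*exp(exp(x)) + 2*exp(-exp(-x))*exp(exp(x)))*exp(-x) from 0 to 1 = -2 + 2*exp(E - exp(-1))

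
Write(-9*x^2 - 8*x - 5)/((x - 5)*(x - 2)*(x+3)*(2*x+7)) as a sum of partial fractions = 698/(187*(2*x + 7)) - 31/(20*(x + 3)) + 19/(55*(x - 2)) - 45/(68*(x - 5))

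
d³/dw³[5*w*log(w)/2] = -5/(2*w^2)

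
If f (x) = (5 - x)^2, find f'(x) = 2*x - 10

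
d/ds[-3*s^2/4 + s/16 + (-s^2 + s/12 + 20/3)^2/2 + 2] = 2*s^3 - s^2/4 - 2135*s/144 + 89/144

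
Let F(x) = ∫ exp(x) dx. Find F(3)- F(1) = -E + exp(3)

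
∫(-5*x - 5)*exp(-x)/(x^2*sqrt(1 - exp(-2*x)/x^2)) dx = 5*acsc(x*exp(x)) + C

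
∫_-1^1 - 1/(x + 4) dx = -log(5) + log(3)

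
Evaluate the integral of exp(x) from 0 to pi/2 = -1 + exp(pi/2)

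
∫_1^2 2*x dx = 3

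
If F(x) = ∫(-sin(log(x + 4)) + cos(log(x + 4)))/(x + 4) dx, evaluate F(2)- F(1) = sqrt(2)*(-sin(pi/4 + log(5)) + sin(pi/4 + log(6)))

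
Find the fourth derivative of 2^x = 2^x*log(2)^4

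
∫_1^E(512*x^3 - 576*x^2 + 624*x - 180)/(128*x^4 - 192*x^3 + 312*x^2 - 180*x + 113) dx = -log(362) + log(1 + (-16*exp(2) - 15 + 12*E)^2)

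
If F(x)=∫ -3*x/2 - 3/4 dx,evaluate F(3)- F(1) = -15/2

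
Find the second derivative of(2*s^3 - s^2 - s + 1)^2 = 120*s^4 - 80*s^3 - 36*s^2 + 36*s - 2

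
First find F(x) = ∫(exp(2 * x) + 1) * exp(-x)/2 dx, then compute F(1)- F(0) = -exp(-1)/2 + E/2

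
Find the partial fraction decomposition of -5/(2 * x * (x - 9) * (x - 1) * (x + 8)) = 5/(2448*(x + 8)) + 5/(144*(x - 1)) - 5/(2448*(x - 9)) - 5/(144*x)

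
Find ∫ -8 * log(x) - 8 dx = -8*x*log(x) + C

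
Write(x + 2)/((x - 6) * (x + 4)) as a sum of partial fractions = 1/(5*(x + 4)) + 4/(5*(x - 6))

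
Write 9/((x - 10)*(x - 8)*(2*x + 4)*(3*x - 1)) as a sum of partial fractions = 243/(9338*(3*x - 1)) - 3/(560*(x + 2)) - 9/(920*(x - 8)) + 3/(464*(x - 10))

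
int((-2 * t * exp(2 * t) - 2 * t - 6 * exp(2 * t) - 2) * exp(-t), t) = -4*(t + 2)*sinh(t) + C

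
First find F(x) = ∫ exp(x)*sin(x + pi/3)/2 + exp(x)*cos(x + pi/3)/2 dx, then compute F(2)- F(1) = E*(-sin(1 + pi/3) + E*sin(pi/3 + 2))/2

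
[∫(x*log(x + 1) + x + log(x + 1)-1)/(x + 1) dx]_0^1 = 0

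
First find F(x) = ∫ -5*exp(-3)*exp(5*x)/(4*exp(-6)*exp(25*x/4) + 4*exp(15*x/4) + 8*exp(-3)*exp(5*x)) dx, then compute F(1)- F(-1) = -exp(17/4)/(1 + exp(17/4)) + exp(7/4)/(1 + exp(7/4))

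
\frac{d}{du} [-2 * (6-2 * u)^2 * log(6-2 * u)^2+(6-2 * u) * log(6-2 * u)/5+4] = -16*u*log(3 - u)^2 - 32*u*log(2)*log(3 - u) - 16*u*log(3 - u) - 16*u*log(2) - 16*u*log(2)^2 + 48*log(3 - u)^2 + 238*log(3 - u)/5 + 96*log(2)*log(3 - u) - 2/5 + 48*log(2)^2 + 238*log(2)/5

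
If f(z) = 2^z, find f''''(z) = 2^z*log(2)^4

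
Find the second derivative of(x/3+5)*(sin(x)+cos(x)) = -x*sin(x)/3 - x*cos(x)/3 - 17*sin(x)/3 - 13*cos(x)/3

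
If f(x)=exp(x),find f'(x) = exp(x)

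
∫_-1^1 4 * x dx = 0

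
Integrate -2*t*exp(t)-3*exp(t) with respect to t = (-2*t - 1)*exp(t) + C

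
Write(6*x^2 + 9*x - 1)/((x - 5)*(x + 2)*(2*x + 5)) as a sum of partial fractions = 56/(15*(2*x + 5)) - 5/(7*(x + 2)) + 194/(105*(x - 5))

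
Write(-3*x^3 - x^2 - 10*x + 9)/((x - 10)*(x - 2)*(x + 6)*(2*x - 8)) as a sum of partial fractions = -681/(2560*(x + 6)) - 39/(256*(x - 2)) + 239/(240*(x - 4)) - 3191/(1536*(x - 10))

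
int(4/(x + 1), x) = 4*log(x + 1) + C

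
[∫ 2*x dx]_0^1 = 1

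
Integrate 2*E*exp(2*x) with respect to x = exp(2*x + 1) + C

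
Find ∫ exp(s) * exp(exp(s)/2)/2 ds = exp(exp(s)/2) + C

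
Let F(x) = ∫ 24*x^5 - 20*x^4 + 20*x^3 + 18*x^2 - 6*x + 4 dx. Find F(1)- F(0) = 12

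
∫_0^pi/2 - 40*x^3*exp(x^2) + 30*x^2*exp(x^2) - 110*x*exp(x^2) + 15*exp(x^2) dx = -5*(-3*pi/2 + 7 + pi^2)*exp(pi^2/4) + 35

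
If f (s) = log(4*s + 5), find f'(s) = 4/(4*s + 5)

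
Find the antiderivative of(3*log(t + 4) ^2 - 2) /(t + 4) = (log(t + 4)^2 - 2)*log(t + 4) + C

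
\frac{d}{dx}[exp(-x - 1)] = -exp(-x - 1)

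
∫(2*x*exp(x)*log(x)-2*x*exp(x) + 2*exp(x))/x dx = 2*(log(x) - 1)*exp(x) + C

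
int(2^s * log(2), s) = 2^s + C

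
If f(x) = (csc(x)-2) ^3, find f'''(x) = 3*(4 - 16/sin(x) - 15/sin(x)^2 + 48/sin(x)^3 - 20/sin(x)^4)*cos(x)/sin(x)^2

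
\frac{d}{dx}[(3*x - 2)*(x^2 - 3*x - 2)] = 9*x^2 - 22*x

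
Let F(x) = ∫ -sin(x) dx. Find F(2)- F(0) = -1 + cos(2)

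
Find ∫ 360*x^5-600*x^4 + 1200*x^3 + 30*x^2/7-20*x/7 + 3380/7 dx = 60*x^6 - 120*x^5 + 300*x^4 + 10*x^3/7 - 10*x^2/7 + 3380*x/7 + C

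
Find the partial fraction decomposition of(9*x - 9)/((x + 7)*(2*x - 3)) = 9/(17*(2*x - 3)) + 72/(17*(x + 7))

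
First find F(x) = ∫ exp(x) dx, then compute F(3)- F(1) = -E + exp(3)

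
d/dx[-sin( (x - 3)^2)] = 2*(3 - x)*cos(x^2 - 6*x + 9)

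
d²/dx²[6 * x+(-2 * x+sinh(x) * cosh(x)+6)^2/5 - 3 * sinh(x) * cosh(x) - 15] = -8*x*sinh(2*x)/5 + 4*(cosh(2*x) - 1)^2/5 - 6*sinh(2*x)/5 + 2/5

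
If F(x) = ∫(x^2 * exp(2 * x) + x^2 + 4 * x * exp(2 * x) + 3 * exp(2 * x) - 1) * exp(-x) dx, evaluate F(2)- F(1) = -4*E - 9*exp(-2) + 4*exp(-1) + 9*exp(2)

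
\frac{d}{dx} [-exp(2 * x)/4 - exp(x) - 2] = -exp(2*x)/2 - exp(x)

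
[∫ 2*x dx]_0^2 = 4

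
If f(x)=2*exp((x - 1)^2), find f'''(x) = 16*x^3*exp(x^2 - 2*x + 1) - 48*x^2*exp(x^2 - 2*x + 1) + 72*x*exp(x^2 - 2*x + 1) - 40*exp(x^2 - 2*x + 1)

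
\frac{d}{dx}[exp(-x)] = -exp(-x)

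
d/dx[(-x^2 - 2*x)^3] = -6*x^5 - 30*x^4 - 48*x^3 - 24*x^2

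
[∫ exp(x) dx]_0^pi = -1 + exp(pi)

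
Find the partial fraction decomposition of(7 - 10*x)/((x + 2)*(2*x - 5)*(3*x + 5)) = -213/(25*(3*x + 5)) - 8/(25*(2*x - 5)) + 3/(x + 2)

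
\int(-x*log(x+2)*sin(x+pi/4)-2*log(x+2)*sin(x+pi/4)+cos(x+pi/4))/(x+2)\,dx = log(x + 2)*cos(x + pi/4) + C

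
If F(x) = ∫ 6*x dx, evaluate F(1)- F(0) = 3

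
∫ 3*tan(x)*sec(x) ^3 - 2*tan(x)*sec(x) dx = (sec(x)^2 - 2)*sec(x) + C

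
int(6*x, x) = 3*x^2 + C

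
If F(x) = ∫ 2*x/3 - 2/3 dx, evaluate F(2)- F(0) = 0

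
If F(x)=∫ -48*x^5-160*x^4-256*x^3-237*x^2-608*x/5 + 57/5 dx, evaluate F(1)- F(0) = -1162/5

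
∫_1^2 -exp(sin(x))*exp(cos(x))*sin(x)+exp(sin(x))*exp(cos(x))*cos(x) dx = -exp(cos(1) + sin(1)) + exp(cos(2) + sin(2))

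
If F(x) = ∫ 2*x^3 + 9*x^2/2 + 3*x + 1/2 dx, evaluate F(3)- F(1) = 92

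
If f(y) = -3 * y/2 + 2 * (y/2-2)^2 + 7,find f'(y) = y - 11/2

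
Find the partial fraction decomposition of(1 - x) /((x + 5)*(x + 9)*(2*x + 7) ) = 6/(11*(2*x + 7)) + 5/(22*(x + 9)) - 1/(2*(x + 5))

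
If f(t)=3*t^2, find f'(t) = 6*t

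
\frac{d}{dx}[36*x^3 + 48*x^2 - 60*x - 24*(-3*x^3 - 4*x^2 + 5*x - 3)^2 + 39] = -1296*x^5 - 2880*x^4 + 1344*x^3 + 1692*x^2 - 2256*x + 660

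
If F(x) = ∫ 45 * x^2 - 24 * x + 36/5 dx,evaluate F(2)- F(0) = 432/5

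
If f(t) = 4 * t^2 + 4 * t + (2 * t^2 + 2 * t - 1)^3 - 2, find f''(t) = 240*t^4 + 480*t^3 + 144*t^2 - 96*t - 4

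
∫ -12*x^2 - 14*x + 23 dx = -4*x^3 - 7*x^2 + 23*x + C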